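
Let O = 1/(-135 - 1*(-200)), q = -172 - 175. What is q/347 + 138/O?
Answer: 8969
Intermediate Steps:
q = -347
O = 1/65 (O = 1/(-135 + 200) = 1/65 ≈ 0.015385)
q/347 + 138/O = -347/347 + 138/(1/65) = -347*1/347 + 138*65 = -1 + 8970 = 8969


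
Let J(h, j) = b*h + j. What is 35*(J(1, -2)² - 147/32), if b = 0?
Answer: -665/32 ≈ -20.781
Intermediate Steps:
J(h, j) = j (J(h, j) = 0*h + j = 0 + j = j)
35*(J(1, -2)² - 147/32) = 35*((-2)² - 147/32) = 35*(4 - 147*1/32) = 35*(4 - 147/32) = 35*(-19/32) = -665/32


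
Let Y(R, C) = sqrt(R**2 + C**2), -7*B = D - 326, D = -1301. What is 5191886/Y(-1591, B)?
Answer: 18171601*sqrt(126679898)/63339949 ≈ 3229.0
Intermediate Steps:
B = 1627/7 (B = -(-1301 - 326)/7 = -1/7*(-1627) = 1627/7 ≈ 232.43)
Y(R, C) = sqrt(C**2 + R**2)
5191886/Y(-1591, B) = 5191886/(sqrt((1627/7)**2 + (-1591)**2)) = 5191886/(sqrt(2647129/49 + 2531281)) = 5191886/(sqrt(126679898/49)) = 5191886/((sqrt(126679898)/7)) = 5191886*(7*sqrt(126679898)/126679898) = 18171601*sqrt(126679898)/63339949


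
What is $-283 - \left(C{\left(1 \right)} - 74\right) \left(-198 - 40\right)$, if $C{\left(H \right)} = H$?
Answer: $-17657$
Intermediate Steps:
$-283 - \left(C{\left(1 \right)} - 74\right) \left(-198 - 40\right) = -283 - \left(1 - 74\right) \left(-198 - 40\right) = -283 - \left(1 - 74\right) \left(-238\right) = -283 - \left(-73\right) \left(-238\right) = -283 - 17374 = -17657$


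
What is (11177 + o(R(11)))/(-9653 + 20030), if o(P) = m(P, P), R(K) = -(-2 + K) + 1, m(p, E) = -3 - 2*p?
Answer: 3730/3459 ≈ 1.0783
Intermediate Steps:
R(K) = 3 - K (R(K) = (2 - K) + 1 = 3 - K)
o(P) = -3 - 2*P
(11177 + o(R(11)))/(-9653 + 20030) = (11177 + (-3 - 2*(3 - 1*11)))/(-9653 + 20030) = (11177 + (-3 - 2*(3 - 11)))/10377 = (11177 + (-3 - 2*(-8)))*(1/10377) = (11177 + (-3 + 16))*(1/10377) = (11177 + 13)*(1/10377) = 11190*(1/10377) = 3730/3459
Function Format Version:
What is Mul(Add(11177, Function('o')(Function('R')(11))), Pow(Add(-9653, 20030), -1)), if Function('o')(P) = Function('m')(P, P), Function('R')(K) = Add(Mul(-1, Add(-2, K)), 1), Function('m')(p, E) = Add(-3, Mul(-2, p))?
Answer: Rational(3730, 3459) ≈ 1.0783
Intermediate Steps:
Function('R')(K) = Add(3, Mul(-1, K)) (Function('R')(K) = Add(Add(2, Mul(-1, K)), 1) = Add(3, Mul(-1, K)))
Function('o')(P) = Add(-3, Mul(-2, P))
Mul(Add(11177, Function('o')(Function('R')(11))), Pow(Add(-9653, 20030), -1)) = Mul(Add(11177, Add(-3, Mul(-2, Add(3, Mul(-1, 11))))), Pow(Add(-9653, 20030), -1)) = Mul(Add(11177, Add(-3, Mul(-2, Add(3, -11)))), Pow(10377, -1)) = Mul(Add(11177, Add(-3, Mul(-2, -8))), Rational(1, 10377)) = Mul(Add(11177, Add(-3, 16)), Rational(1, 10377)) = Mul(Add(11177, 13), Rational(1, 10377)) = Mul(11190, Rational(1, 10377)) = Rational(3730, 3459)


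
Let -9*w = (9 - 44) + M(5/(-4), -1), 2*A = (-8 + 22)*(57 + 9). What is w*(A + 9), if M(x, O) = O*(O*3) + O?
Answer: 1727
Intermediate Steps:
A = 462 (A = ((-8 + 22)*(57 + 9))/2 = (14*66)/2 = (1/2)*924 = 462)
M(x, O) = O + 3*O**2 (M(x, O) = O*(3*O) + O = 3*O**2 + O = O + 3*O**2)
w = 11/3 (w = -((9 - 44) - (1 + 3*(-1)))/9 = -(-35 - (1 - 3))/9 = -(-35 - 1*(-2))/9 = -(-35 + 2)/9 = -1/9*(-33) = 11/3 ≈ 3.6667)
w*(A + 9) = 11*(462 + 9)/3 = (11/3)*471 = 1727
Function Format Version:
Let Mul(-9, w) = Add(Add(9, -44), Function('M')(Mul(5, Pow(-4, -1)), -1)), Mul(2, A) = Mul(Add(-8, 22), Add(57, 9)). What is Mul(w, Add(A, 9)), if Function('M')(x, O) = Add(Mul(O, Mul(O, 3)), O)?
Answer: 1727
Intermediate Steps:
A = 462 (A = Mul(Rational(1, 2), Mul(Add(-8, 22), Add(57, 9))) = Mul(Rational(1, 2), Mul(14, 66)) = Mul(Rational(1, 2), 924) = 462)
Function('M')(x, O) = Add(O, Mul(3, Pow(O, 2))) (Function('M')(x, O) = Add(Mul(O, Mul(3, O)), O) = Add(Mul(3, Pow(O, 2)), O) = Add(O, Mul(3, Pow(O, 2))))
w = Rational(11, 3) (w = Mul(Rational(-1, 9), Add(Add(9, -44), Mul(-1, Add(1, Mul(3, -1))))) = Mul(Rational(-1, 9), Add(-35, Mul(-1, Add(1, -3)))) = Mul(Rational(-1, 9), Add(-35, Mul(-1, -2))) = Mul(Rational(-1, 9), Add(-35, 2)) = Mul(Rational(-1, 9), -33) = Rational(11, 3) ≈ 3.6667)
Mul(w, Add(A, 9)) = Mul(Rational(11, 3), Add(462, 9)) = Mul(Rational(11, 3), 471) = 1727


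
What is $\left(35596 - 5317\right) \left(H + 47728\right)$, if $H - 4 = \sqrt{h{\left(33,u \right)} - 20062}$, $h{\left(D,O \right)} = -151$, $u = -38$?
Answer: $1445277228 + 30279 i \sqrt{20213} \approx 1.4453 \cdot 10^{9} + 4.3048 \cdot 10^{6} i$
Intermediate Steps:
$H = 4 + i \sqrt{20213}$ ($H = 4 + \sqrt{-151 - 20062} = 4 + \sqrt{-20213} = 4 + i \sqrt{20213} \approx 4.0 + 142.17 i$)
$\left(35596 - 5317\right) \left(H + 47728\right) = \left(35596 - 5317\right) \left(\left(4 + i \sqrt{20213}\right) + 47728\right) = 30279 \left(47732 + i \sqrt{20213}\right) = 1445277228 + 30279 i \sqrt{20213}$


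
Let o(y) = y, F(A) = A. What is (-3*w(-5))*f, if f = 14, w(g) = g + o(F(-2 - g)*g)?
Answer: 840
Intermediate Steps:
w(g) = g + g*(-2 - g) (w(g) = g + (-2 - g)*g = g + g*(-2 - g))
(-3*w(-5))*f = -(-15)*(-1 - 1*(-5))*14 = -(-15)*(-1 + 5)*14 = -(-15)*4*14 = -3*(-20)*14 = 60*14 = 840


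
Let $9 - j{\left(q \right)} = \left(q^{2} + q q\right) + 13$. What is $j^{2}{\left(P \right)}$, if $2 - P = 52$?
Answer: $25040016$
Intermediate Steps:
$P = -50$ ($P = 2 - 52 = -50$)
$j{\left(q \right)} = -4 - 2 q^{2}$ ($j{\left(q \right)} = 9 - \left(\left(q^{2} + q q\right) + 13\right) = 9 - \left(\left(q^{2} + q^{2}\right) + 13\right) = 9 - \left(2 q^{2} + 13\right) = 9 - \left(13 + 2 q^{2}\right) = -4 - 2 q^{2}$)
$j^{2}{\left(P \right)} = \left(-4 - 2 \left(-50\right)^{2}\right)^{2} = \left(-4 - 5000\right)^{2} = \left(-5004\right)^{2} = 25040016$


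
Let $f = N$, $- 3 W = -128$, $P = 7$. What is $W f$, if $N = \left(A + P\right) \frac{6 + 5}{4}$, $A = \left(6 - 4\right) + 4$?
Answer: $\frac{4576}{3} \approx 1525.3$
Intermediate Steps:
$A = 6$ ($A = 2 + 4 = 6$)
$W = \frac{128}{3}$ ($W = \left(- \frac{1}{3}\right) \left(-128\right) = \frac{128}{3} \approx 42.667$)
$N = \frac{143}{4}$ ($N = \left(6 + 7\right) \frac{6 + 5}{4} = 13 \cdot 11 \cdot \frac{1}{4} = 13 \cdot \frac{11}{4} = \frac{143}{4} \approx 35.75$)
$f = \frac{143}{4} \approx 35.75$
$W f = \frac{128}{3} \cdot \frac{143}{4} = \frac{4576}{3}$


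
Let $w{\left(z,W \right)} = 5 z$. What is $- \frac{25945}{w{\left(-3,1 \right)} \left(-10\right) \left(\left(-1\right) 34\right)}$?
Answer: $\frac{5189}{1020} \approx 5.0873$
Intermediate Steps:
$- \frac{25945}{w{\left(-3,1 \right)} \left(-10\right) \left(\left(-1\right) 34\right)} = - \frac{25945}{5 \left(-3\right) \left(-10\right) \left(\left(-1\right) 34\right)} = - \frac{25945}{\left(-15\right) \left(-10\right) \left(-34\right)} = - \frac{25945}{150 \left(-34\right)} = - \frac{25945}{-5100} = \left(-25945\right) \left(- \frac{1}{5100}\right) = \frac{5189}{1020}$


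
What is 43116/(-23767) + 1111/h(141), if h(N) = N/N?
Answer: 26362021/23767 ≈ 1109.2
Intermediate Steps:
h(N) = 1
43116/(-23767) + 1111/h(141) = 43116/(-23767) + 1111/1 = 43116*(-1/23767) + 1111*1 = -43116/23767 + 1111 = 26362021/23767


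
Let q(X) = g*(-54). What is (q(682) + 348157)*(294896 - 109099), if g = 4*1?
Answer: 64646393977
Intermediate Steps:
g = 4
q(X) = -216 (q(X) = 4*(-54) = -216)
(q(682) + 348157)*(294896 - 109099) = (-216 + 348157)*(294896 - 109099) = 347941*185797 = 64646393977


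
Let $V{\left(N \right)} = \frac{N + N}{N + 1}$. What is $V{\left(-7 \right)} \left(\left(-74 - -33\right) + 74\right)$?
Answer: $77$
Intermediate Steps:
$V{\left(N \right)} = \frac{2 N}{1 + N}$
$V{\left(-7 \right)} \left(\left(-74 - -33\right) + 74\right) = 2 \left(-7\right) \frac{1}{1 - 7} \left(\left(-74 - -33\right) + 74\right) = 2 \left(-7\right) \frac{1}{-6} \left(\left(-74 + 33\right) + 74\right) = 2 \left(-7\right) \left(- \frac{1}{6}\right) \left(-41 + 74\right) = \frac{7}{3} \cdot 33 = 77$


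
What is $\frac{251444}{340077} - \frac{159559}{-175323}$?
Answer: $\frac{10927362495}{6624813319} \approx 1.6495$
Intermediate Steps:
$\frac{251444}{340077} - \frac{159559}{-175323} = 251444 \cdot \frac{1}{340077} - - \frac{159559}{175323} = \frac{251444}{340077} + \frac{159559}{175323} = \frac{10927362495}{6624813319}$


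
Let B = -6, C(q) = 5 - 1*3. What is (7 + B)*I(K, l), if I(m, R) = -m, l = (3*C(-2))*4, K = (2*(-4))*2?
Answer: 16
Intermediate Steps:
C(q) = 2 (C(q) = 5 - 3 = 2)
K = -16 (K = -8*2 = -16)
l = 24 (l = (3*2)*4 = 6*4 = 24)
(7 + B)*I(K, l) = (7 - 6)*(-1*(-16)) = 1*16 = 16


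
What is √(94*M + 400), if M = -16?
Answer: 4*I*√69 ≈ 33.227*I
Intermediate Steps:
√(94*M + 400) = √(94*(-16) + 400) = √(-1504 + 400) = √(-1104) = 4*I*√69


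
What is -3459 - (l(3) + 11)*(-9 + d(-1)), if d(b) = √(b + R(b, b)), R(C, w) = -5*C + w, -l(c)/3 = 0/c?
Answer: -3360 - 11*√3 ≈ -3379.1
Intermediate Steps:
l(c) = 0 (l(c) = -0/c = -3*0 = 0)
R(C, w) = w - 5*C
d(b) = √3*√(-b) (d(b) = √(b + (b - 5*b)) = √(b - 4*b) = √(-3*b) = √3*√(-b))
-3459 - (l(3) + 11)*(-9 + d(-1)) = -3459 - (0 + 11)*(-9 + √3*√(-1*(-1))) = -3459 - 11*(-9 + √3*√1) = -3459 - 11*(-9 + √3*1) = -3459 - 11*(-9 + √3) = -3459 - (-99 + 11*√3) = -3459 + (99 - 11*√3) = -3360 - 11*√3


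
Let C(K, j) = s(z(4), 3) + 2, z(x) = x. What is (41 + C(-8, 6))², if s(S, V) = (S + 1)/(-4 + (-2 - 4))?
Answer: 7225/4 ≈ 1806.3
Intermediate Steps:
s(S, V) = -⅒ - S/10 (s(S, V) = (1 + S)/(-4 - 6) = (1 + S)/(-10) = (1 + S)*(-⅒) = -⅒ - S/10)
C(K, j) = 3/2 (C(K, j) = (-⅒ - ⅒*4) + 2 = (-⅒ - ⅖) + 2 = -½ + 2 = 3/2)
(41 + C(-8, 6))² = (41 + 3/2)² = (85/2)² = 7225/4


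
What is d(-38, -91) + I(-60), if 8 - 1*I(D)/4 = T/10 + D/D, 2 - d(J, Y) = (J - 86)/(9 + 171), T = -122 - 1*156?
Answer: 1277/9 ≈ 141.89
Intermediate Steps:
T = -278 (T = -122 - 156 = -278)
d(J, Y) = 223/90 - J/180 (d(J, Y) = 2 - (J - 86)/(9 + 171) = 2 - (-86 + J)/180 = 2 - (-43/90 + J/180) = 2 + (43/90 - J/180) = 223/90 - J/180)
I(D) = 696/5 (I(D) = 32 - 4*(-278/10 + D/D) = 32 - 4*(-278*1/10 + 1) = 32 - 4*(-139/5 + 1) = 32 - 4*(-134/5) = 32 + 536/5 = 696/5)
d(-38, -91) + I(-60) = (223/90 - 1/180*(-38)) + 696/5 = (223/90 + 19/90) + 696/5 = 121/45 + 696/5 = 1277/9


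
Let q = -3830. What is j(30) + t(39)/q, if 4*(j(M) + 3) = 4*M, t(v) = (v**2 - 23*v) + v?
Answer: 102747/3830 ≈ 26.827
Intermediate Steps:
t(v) = v**2 - 22*v
j(M) = -3 + M (j(M) = -3 + (4*M)/4 = -3 + M)
j(30) + t(39)/q = (-3 + 30) + (39*(-22 + 39))/(-3830) = 27 + (39*17)*(-1/3830) = 27 + 663*(-1/3830) = 27 - 663/3830 = 102747/3830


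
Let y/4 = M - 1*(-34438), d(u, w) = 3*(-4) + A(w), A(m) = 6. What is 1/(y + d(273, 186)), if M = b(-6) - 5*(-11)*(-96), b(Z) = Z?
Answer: 1/116602 ≈ 8.5762e-6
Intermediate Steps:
d(u, w) = -6 (d(u, w) = 3*(-4) + 6 = -12 + 6 = -6)
M = -5286 (M = -6 - 5*(-11)*(-96) = -6 + 55*(-96) = -6 - 5280 = -5286)
y = 116608 (y = 4*(-5286 - 1*(-34438)) = 4*(-5286 + 34438) = 4*29152 = 116608)
1/(y + d(273, 186)) = 1/(116608 - 6) = 1/116602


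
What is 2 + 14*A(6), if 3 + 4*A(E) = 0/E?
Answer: -17/2 ≈ -8.5000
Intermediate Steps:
A(E) = -¾ (A(E) = -¾ + (0/E)/4 = -¾ + (¼)*0 = -¾ + 0 = -¾)
2 + 14*A(6) = 2 + 14*(-¾) = 2 - 21/2 = -17/2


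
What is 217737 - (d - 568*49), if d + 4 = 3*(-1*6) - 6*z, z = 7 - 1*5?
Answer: 245603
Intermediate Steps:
z = 2 (z = 7 - 5 = 2)
d = -34 (d = -4 + (3*(-1*6) - 6*2) = -4 + (3*(-6) - 12) = -4 + (-18 - 12) = -4 - 30 = -34)
217737 - (d - 568*49) = 217737 - (-34 - 568*49) = 217737 - (-34 - 27832) = 217737 - 1*(-27866) = 217737 + 27866 = 245603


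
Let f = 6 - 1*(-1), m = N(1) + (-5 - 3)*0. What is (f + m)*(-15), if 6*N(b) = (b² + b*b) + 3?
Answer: -235/2 ≈ -117.50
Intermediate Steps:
N(b) = ½ + b²/3 (N(b) = ((b² + b*b) + 3)/6 = ((b² + b²) + 3)/6 = (2*b² + 3)/6 = (3 + 2*b²)/6 = ½ + b²/3)
m = ⅚ (m = (½ + (⅓)*1²) + (-5 - 3)*0 = (½ + (⅓)*1) - 8*0 = (½ + ⅓) + 0 = ⅚ + 0 = ⅚ ≈ 0.83333)
f = 7 (f = 6 + 1 = 7)
(f + m)*(-15) = (7 + ⅚)*(-15) = (47/6)*(-15) = -235/2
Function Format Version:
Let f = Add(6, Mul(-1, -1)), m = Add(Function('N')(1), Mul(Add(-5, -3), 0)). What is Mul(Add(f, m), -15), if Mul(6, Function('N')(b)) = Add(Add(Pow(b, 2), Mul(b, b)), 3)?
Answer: Rational(-235, 2) ≈ -117.50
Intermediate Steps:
Function('N')(b) = Add(Rational(1, 2), Mul(Rational(1, 3), Pow(b, 2))) (Function('N')(b) = Mul(Rational(1, 6), Add(Add(Pow(b, 2), Mul(b, b)), 3)) = Mul(Rational(1, 6), Add(Add(Pow(b, 2), Pow(b, 2)), 3)) = Mul(Rational(1, 6), Add(Mul(2, Pow(b, 2)), 3)) = Mul(Rational(1, 6), Add(3, Mul(2, Pow(b, 2)))) = Add(Rational(1, 2), Mul(Rational(1, 3), Pow(b, 2))))
m = Rational(5, 6) (m = Add(Add(Rational(1, 2), Mul(Rational(1, 3), Pow(1, 2))), Mul(Add(-5, -3), 0)) = Add(Add(Rational(1, 2), Mul(Rational(1, 3), 1)), Mul(-8, 0)) = Add(Add(Rational(1, 2), Rational(1, 3)), 0) = Add(Rational(5, 6), 0) = Rational(5, 6) ≈ 0.83333)
f = 7 (f = Add(6, 1) = 7)
Mul(Add(f, m), -15) = Mul(Add(7, Rational(5, 6)), -15) = Mul(Rational(47, 6), -15) = Rational(-235, 2)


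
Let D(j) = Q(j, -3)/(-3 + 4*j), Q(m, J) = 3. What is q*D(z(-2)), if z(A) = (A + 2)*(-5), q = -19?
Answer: 19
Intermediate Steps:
z(A) = -10 - 5*A (z(A) = (2 + A)*(-5) = -10 - 5*A)
D(j) = 3/(-3 + 4*j)
q*D(z(-2)) = -57/(-3 + 4*(-10 - 5*(-2))) = -57/(-3 + 4*(-10 + 10)) = -57/(-3 + 4*0) = -57/(-3 + 0) = -57/(-3) = -57*(-1)/3 = -19*(-1) = 19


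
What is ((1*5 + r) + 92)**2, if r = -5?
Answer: 8464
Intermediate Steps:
((1*5 + r) + 92)**2 = ((1*5 - 5) + 92)**2 = ((5 - 5) + 92)**2 = (0 + 92)**2 = 92**2 = 8464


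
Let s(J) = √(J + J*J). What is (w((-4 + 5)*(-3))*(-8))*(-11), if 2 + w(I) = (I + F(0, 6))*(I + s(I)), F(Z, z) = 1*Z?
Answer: 616 - 264*√6 ≈ -30.665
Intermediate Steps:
s(J) = √(J + J²)
F(Z, z) = Z
w(I) = -2 + I*(I + √(I*(1 + I))) (w(I) = -2 + (I + 0)*(I + √(I*(1 + I))) = -2 + I*(I + √(I*(1 + I))))
(w((-4 + 5)*(-3))*(-8))*(-11) = ((-2 + ((-4 + 5)*(-3))² + ((-4 + 5)*(-3))*√(((-4 + 5)*(-3))*(1 + (-4 + 5)*(-3))))*(-8))*(-11) = ((-2 + (1*(-3))² + (1*(-3))*√((1*(-3))*(1 + 1*(-3))))*(-8))*(-11) = ((-2 + (-3)² - 3*√6)*(-8))*(-11) = ((-2 + 9 - 3*√6)*(-8))*(-11) = ((7 - 3*√6)*(-8))*(-11) = (-56 + 24*√6)*(-11) = 616 - 264*√6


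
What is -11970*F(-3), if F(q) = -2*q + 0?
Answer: -71820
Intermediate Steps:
F(q) = -2*q
-11970*F(-3) = -(-23940)*(-3) = -11970*6 = -71820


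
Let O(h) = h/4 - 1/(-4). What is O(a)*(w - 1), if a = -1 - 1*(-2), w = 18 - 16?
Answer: 1/2 ≈ 0.50000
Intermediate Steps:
w = 2
a = 1 (a = -1 + 2 = 1)
O(h) = 1/4 + h/4 (O(h) = h*(1/4) - 1*(-1/4) = h/4 + 1/4 = 1/4 + h/4)
O(a)*(w - 1) = (1/4 + (1/4)*1)*(2 - 1) = (1/4 + 1/4)*1 = (1/2)*1 = 1/2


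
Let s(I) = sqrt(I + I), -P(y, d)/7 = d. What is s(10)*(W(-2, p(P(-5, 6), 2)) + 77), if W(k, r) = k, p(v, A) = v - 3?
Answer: 150*sqrt(5) ≈ 335.41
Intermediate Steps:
P(y, d) = -7*d
p(v, A) = -3 + v
s(I) = sqrt(2)*sqrt(I) (s(I) = sqrt(2*I) = sqrt(2)*sqrt(I))
s(10)*(W(-2, p(P(-5, 6), 2)) + 77) = (sqrt(2)*sqrt(10))*(-2 + 77) = (2*sqrt(5))*75 = 150*sqrt(5)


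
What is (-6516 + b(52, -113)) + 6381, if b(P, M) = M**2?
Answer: 12634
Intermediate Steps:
(-6516 + b(52, -113)) + 6381 = (-6516 + (-113)**2) + 6381 = (-6516 + 12769) + 6381 = 6253 + 6381 = 12634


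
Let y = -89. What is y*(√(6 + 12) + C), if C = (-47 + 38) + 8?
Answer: 89 - 267*√2 ≈ -288.60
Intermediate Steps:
C = -1 (C = -9 + 8 = -1)
y*(√(6 + 12) + C) = -89*(√(6 + 12) - 1) = -89*(√18 - 1) = -89*(3*√2 - 1) = -89*(-1 + 3*√2) = 89 - 267*√2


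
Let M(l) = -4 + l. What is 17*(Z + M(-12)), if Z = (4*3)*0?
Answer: -272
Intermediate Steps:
Z = 0 (Z = 12*0 = 0)
17*(Z + M(-12)) = 17*(0 + (-4 - 12)) = 17*(0 - 16) = 17*(-16) = -272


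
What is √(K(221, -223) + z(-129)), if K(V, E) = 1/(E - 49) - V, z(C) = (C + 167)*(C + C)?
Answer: 7*I*√946033/68 ≈ 100.13*I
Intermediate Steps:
z(C) = 2*C*(167 + C) (z(C) = (167 + C)*(2*C) = 2*C*(167 + C))
K(V, E) = 1/(-49 + E) - V
√(K(221, -223) + z(-129)) = √((1 + 49*221 - 1*(-223)*221)/(-49 - 223) + 2*(-129)*(167 - 129)) = √((1 + 10829 + 49283)/(-272) + 2*(-129)*38) = √(-1/272*60113 - 9804) = √(-60113/272 - 9804) = √(-2726801/272) = 7*I*√946033/68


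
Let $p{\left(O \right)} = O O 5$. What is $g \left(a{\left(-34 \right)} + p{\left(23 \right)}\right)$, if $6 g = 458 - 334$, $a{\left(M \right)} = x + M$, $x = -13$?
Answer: $53692$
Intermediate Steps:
$a{\left(M \right)} = -13 + M$
$g = \frac{62}{3}$ ($g = \frac{458 - 334}{6} = \frac{1}{6} \cdot 124 = \frac{62}{3} \approx 20.667$)
$p{\left(O \right)} = 5 O^{2}$ ($p{\left(O \right)} = O^{2} \cdot 5 = 5 O^{2}$)
$g \left(a{\left(-34 \right)} + p{\left(23 \right)}\right) = \frac{62 \left(\left(-13 - 34\right) + 5 \cdot 23^{2}\right)}{3} = \frac{62 \left(-47 + 5 \cdot 529\right)}{3} = \frac{62 \left(-47 + 2645\right)}{3} = \frac{62}{3} \cdot 2598 = 53692$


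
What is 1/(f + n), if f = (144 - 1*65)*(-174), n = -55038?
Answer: -1/68784 ≈ -1.4538e-5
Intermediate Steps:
f = -13746 (f = (144 - 65)*(-174) = 79*(-174) = -13746)
1/(f + n) = 1/(-13746 - 55038) = 1/(-68784) = -1/68784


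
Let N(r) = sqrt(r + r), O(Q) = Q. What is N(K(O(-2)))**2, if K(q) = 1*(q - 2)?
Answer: -8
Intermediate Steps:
K(q) = -2 + q (K(q) = 1*(-2 + q) = -2 + q)
N(r) = sqrt(2)*sqrt(r) (N(r) = sqrt(2*r) = sqrt(2)*sqrt(r))
N(K(O(-2)))**2 = (sqrt(2)*sqrt(-2 - 2))**2 = (sqrt(2)*sqrt(-4))**2 = (sqrt(2)*(2*I))**2 = (2*I*sqrt(2))**2 = -8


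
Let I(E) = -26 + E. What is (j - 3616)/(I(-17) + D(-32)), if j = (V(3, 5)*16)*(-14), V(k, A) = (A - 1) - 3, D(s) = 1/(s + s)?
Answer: 245760/2753 ≈ 89.270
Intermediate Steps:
D(s) = 1/(2*s)
V(k, A) = -4 + A (V(k, A) = (-1 + A) - 3 = -4 + A)
j = -224 (j = ((-4 + 5)*16)*(-14) = (1*16)*(-14) = 16*(-14) = -224)
(j - 3616)/(I(-17) + D(-32)) = (-224 - 3616)/((-26 - 17) + (½)/(-32)) = -3840/(-43 + (½)*(-1/32)) = -3840/(-43 - 1/64) = -3840/(-2753/64) = -3840*(-64/2753) = 245760/2753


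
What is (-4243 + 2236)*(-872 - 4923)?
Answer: 11630565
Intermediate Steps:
(-4243 + 2236)*(-872 - 4923) = -2007*(-5795) = 11630565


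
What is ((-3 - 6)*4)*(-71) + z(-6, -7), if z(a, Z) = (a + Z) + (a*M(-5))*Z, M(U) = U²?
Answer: 3593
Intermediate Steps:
z(a, Z) = Z + a + 25*Z*a (z(a, Z) = (a + Z) + (a*(-5)²)*Z = (Z + a) + (a*25)*Z = (Z + a) + (25*a)*Z = (Z + a) + 25*Z*a = Z + a + 25*Z*a)
((-3 - 6)*4)*(-71) + z(-6, -7) = ((-3 - 6)*4)*(-71) + (-7 - 6 + 25*(-7)*(-6)) = -9*4*(-71) + (-7 - 6 + 1050) = -36*(-71) + 1037 = 2556 + 1037 = 3593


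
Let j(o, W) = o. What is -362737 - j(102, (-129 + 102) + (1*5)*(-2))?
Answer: -362839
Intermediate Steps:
-362737 - j(102, (-129 + 102) + (1*5)*(-2)) = -362737 - 1*102 = -362737 - 102 = -362839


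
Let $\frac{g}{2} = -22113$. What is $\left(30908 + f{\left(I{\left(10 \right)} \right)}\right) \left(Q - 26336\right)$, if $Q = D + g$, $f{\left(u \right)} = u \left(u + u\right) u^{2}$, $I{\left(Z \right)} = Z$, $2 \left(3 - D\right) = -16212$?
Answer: $-3179357324$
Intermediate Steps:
$D = 8109$ ($D = 3 - -8106 = 3 + 8106 = 8109$)
$g = -44226$ ($g = 2 \left(-22113\right) = -44226$)
$f{\left(u \right)} = 2 u^{4}$ ($f{\left(u \right)} = u 2 u u^{2} = 2 u^{2} u^{2} = 2 u^{4}$)
$Q = -36117$ ($Q = 8109 - 44226 = -36117$)
$\left(30908 + f{\left(I{\left(10 \right)} \right)}\right) \left(Q - 26336\right) = \left(30908 + 2 \cdot 10^{4}\right) \left(-36117 - 26336\right) = \left(30908 + 2 \cdot 10000\right) \left(-62453\right) = \left(30908 + 20000\right) \left(-62453\right) = 50908 \left(-62453\right) = -3179357324$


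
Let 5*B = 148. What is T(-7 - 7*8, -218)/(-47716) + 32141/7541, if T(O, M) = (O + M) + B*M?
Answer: 7922097709/1799131780 ≈ 4.4033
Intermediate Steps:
B = 148/5 (B = (⅕)*148 = 148/5 ≈ 29.600)
T(O, M) = O + 153*M/5 (T(O, M) = (O + M) + 148*M/5 = (M + O) + 148*M/5 = O + 153*M/5)
T(-7 - 7*8, -218)/(-47716) + 32141/7541 = ((-7 - 7*8) + (153/5)*(-218))/(-47716) + 32141/7541 = ((-7 - 56) - 33354/5)*(-1/47716) + 32141*(1/7541) = (-63 - 33354/5)*(-1/47716) + 32141/7541 = -33669/5*(-1/47716) + 32141/7541 = 33669/238580 + 32141/7541 = 7922097709/1799131780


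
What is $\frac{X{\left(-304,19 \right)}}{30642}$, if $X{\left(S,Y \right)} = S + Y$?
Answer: $- \frac{95}{10214} \approx -0.009301$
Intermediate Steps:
$\frac{X{\left(-304,19 \right)}}{30642} = \frac{-304 + 19}{30642} = \left(-285\right) \frac{1}{30642} = - \frac{95}{10214}$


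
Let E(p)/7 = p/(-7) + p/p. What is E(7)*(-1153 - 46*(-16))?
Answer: 0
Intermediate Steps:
E(p) = 7 - p (E(p) = 7*(p/(-7) + p/p) = 7*(p*(-⅐) + 1) = 7*(-p/7 + 1) = 7*(1 - p/7) = 7 - p)
E(7)*(-1153 - 46*(-16)) = (7 - 1*7)*(-1153 - 46*(-16)) = (7 - 7)*(-1153 + 736) = 0*(-417) = 0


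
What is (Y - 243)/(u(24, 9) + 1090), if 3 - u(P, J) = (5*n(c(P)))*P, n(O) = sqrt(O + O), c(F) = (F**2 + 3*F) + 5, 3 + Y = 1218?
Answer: -1062396/17611751 - 116640*sqrt(1306)/17611751 ≈ -0.29966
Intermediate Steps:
Y = 1215 (Y = -3 + 1218 = 1215)
c(F) = 5 + F**2 + 3*F
n(O) = sqrt(2)*sqrt(O) (n(O) = sqrt(2*O) = sqrt(2)*sqrt(O))
u(P, J) = 3 - 5*P*sqrt(2)*sqrt(5 + P**2 + 3*P) (u(P, J) = 3 - 5*(sqrt(2)*sqrt(5 + P**2 + 3*P))*P = 3 - 5*sqrt(2)*sqrt(5 + P**2 + 3*P)*P = 3 - 5*P*sqrt(2)*sqrt(5 + P**2 + 3*P))
(Y - 243)/(u(24, 9) + 1090) = (1215 - 243)/((3 - 5*24*sqrt(10 + 2*24**2 + 6*24)) + 1090) = 972/((3 - 5*24*sqrt(10 + 2*576 + 144)) + 1090) = 972/((3 - 5*24*sqrt(10 + 1152 + 144)) + 1090) = 972/((3 - 5*24*sqrt(1306)) + 1090) = 972/((3 - 120*sqrt(1306)) + 1090) = 972/(1093 - 120*sqrt(1306))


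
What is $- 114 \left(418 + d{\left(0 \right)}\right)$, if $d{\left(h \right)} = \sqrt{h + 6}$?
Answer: $-47652 - 114 \sqrt{6} \approx -47931.0$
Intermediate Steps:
$d{\left(h \right)} = \sqrt{6 + h}$
$- 114 \left(418 + d{\left(0 \right)}\right) = - 114 \left(418 + \sqrt{6 + 0}\right) = - 114 \left(418 + \sqrt{6}\right) = -47652 - 114 \sqrt{6}$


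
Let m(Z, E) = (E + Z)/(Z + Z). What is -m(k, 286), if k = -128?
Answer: 79/128 ≈ 0.61719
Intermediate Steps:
m(Z, E) = (E + Z)/(2*Z) (m(Z, E) = (E + Z)/((2*Z)) = (E + Z)*(1/(2*Z)) = (E + Z)/(2*Z))
-m(k, 286) = -(286 - 128)/(2*(-128)) = -(-1)*158/(2*128) = -1*(-79/128) = 79/128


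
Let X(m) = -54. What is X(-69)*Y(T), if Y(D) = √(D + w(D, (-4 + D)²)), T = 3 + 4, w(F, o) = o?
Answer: -216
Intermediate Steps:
T = 7
Y(D) = √(D + (-4 + D)²)
X(-69)*Y(T) = -54*√(7 + (-4 + 7)²) = -54*√(7 + 3²) = -54*√(7 + 9) = -54*√16 = -54*4 = -216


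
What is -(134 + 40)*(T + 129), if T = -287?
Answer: 27492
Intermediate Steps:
-(134 + 40)*(T + 129) = -(134 + 40)*(-287 + 129) = -174*(-158) = -1*(-27492) = 27492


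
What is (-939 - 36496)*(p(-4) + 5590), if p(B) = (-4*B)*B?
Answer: -206865810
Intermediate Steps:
p(B) = -4*B²
(-939 - 36496)*(p(-4) + 5590) = (-939 - 36496)*(-4*(-4)² + 5590) = -37435*(-4*16 + 5590) = -37435*(-64 + 5590) = -37435*5526 = -206865810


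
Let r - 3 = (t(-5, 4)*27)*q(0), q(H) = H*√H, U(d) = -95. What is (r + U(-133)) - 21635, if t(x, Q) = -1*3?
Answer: -21727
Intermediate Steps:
t(x, Q) = -3
q(H) = H^(3/2)
r = 3 (r = 3 + (-3*27)*0^(3/2) = 3 - 81*0 = 3 + 0 = 3)
(r + U(-133)) - 21635 = (3 - 95) - 21635 = -92 - 21635 = -21727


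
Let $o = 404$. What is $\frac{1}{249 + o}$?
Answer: $\frac{1}{653} \approx 0.0015314$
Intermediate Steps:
$\frac{1}{249 + o} = \frac{1}{249 + 404} = \frac{1}{653}$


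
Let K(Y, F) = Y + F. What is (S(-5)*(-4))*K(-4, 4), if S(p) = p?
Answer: 0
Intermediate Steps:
K(Y, F) = F + Y
(S(-5)*(-4))*K(-4, 4) = (-5*(-4))*(4 - 4) = 20*0 = 0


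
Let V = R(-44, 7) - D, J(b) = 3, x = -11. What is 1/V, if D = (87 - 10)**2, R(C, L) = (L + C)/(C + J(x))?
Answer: -41/243052 ≈ -0.00016869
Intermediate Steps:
R(C, L) = (C + L)/(3 + C) (R(C, L) = (L + C)/(C + 3) = (C + L)/(3 + C))
D = 5929 (D = 77**2 = 5929)
V = -243052/41 (V = (-44 + 7)/(3 - 44) - 1*5929 = -37/(-41) - 5929 = -1/41*(-37) - 5929 = 37/41 - 5929 = -243052/41 ≈ -5928.1)
1/V = 1/(-243052/41) = -41/243052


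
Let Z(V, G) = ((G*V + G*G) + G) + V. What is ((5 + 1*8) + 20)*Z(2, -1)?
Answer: 0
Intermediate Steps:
Z(V, G) = G + V + G**2 + G*V (Z(V, G) = ((G*V + G**2) + G) + V = ((G**2 + G*V) + G) + V = (G + G**2 + G*V) + V = G + V + G**2 + G*V)
((5 + 1*8) + 20)*Z(2, -1) = ((5 + 1*8) + 20)*(-1 + 2 + (-1)**2 - 1*2) = ((5 + 8) + 20)*(-1 + 2 + 1 - 2) = (13 + 20)*0 = 33*0 = 0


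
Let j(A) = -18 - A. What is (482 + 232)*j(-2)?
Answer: -11424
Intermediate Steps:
(482 + 232)*j(-2) = (482 + 232)*(-18 - 1*(-2)) = 714*(-18 + 2) = 714*(-16) = -11424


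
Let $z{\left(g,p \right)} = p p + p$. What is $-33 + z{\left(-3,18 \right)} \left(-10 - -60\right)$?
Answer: $17067$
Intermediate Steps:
$z{\left(g,p \right)} = p + p^{2}$ ($z{\left(g,p \right)} = p^{2} + p = p + p^{2}$)
$-33 + z{\left(-3,18 \right)} \left(-10 - -60\right) = -33 + 18 \left(1 + 18\right) \left(-10 - -60\right) = -33 + 18 \cdot 19 \left(-10 + 60\right) = -33 + 342 \cdot 50 = -33 + 17100 = 17067$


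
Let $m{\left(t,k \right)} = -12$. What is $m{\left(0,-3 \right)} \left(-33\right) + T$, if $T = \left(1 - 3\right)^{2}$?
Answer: $400$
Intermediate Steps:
$T = 4$ ($T = \left(-2\right)^{2} = 4$)
$m{\left(0,-3 \right)} \left(-33\right) + T = \left(-12\right) \left(-33\right) + 4 = 396 + 4 = 400$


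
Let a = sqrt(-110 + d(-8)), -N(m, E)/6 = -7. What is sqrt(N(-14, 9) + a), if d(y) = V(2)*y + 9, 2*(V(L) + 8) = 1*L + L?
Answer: sqrt(42 + I*sqrt(53)) ≈ 6.5049 + 0.55959*I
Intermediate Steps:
V(L) = -8 + L (V(L) = -8 + (1*L + L)/2 = -8 + (L + L)/2 = -8 + (2*L)/2 = -8 + L)
N(m, E) = 42 (N(m, E) = -6*(-7) = 42)
d(y) = 9 - 6*y (d(y) = (-8 + 2)*y + 9 = -6*y + 9 = 9 - 6*y)
a = I*sqrt(53) (a = sqrt(-110 + (9 - 6*(-8))) = sqrt(-110 + (9 + 48)) = sqrt(-110 + 57) = sqrt(-53) = I*sqrt(53) ≈ 7.2801*I)
sqrt(N(-14, 9) + a) = sqrt(42 + I*sqrt(53))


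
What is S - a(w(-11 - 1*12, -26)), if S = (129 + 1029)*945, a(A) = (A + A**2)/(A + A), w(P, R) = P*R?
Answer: 2188021/2 ≈ 1.0940e+6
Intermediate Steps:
a(A) = (A + A**2)/(2*A) (a(A) = (A + A**2)/((2*A)) = (A + A**2)*(1/(2*A)) = (A + A**2)/(2*A))
S = 1094310 (S = 1158*945 = 1094310)
S - a(w(-11 - 1*12, -26)) = 1094310 - (1/2 + ((-11 - 1*12)*(-26))/2) = 1094310 - (1/2 + ((-11 - 12)*(-26))/2) = 1094310 - (1/2 + (-23*(-26))/2) = 1094310 - (1/2 + (1/2)*598) = 1094310 - (1/2 + 299) = 1094310 - 1*599/2 = 1094310 - 599/2 = 2188021/2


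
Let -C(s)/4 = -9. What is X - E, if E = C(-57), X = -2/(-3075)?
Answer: -110698/3075 ≈ -35.999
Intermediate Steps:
C(s) = 36 (C(s) = -4*(-9) = 36)
X = 2/3075 (X = -2*(-1/3075) = 2/3075 ≈ 0.00065041)
E = 36
X - E = 2/3075 - 1*36 = 2/3075 - 36 = -110698/3075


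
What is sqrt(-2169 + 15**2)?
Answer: 18*I*sqrt(6) ≈ 44.091*I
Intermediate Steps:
sqrt(-2169 + 15**2) = sqrt(-2169 + 225) = sqrt(-1944) = 18*I*sqrt(6)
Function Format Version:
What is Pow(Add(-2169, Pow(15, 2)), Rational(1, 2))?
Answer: Mul(18, I, Pow(6, Rational(1, 2))) ≈ Mul(44.091, I)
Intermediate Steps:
Pow(Add(-2169, Pow(15, 2)), Rational(1, 2)) = Pow(Add(-2169, 225), Rational(1, 2)) = Pow(-1944, Rational(1, 2)) = Mul(18, I, Pow(6, Rational(1, 2)))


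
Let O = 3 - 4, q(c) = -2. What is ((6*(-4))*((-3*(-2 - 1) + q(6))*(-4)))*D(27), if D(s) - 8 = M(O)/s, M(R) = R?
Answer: 48160/9 ≈ 5351.1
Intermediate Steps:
O = -1
D(s) = 8 - 1/s
((6*(-4))*((-3*(-2 - 1) + q(6))*(-4)))*D(27) = ((6*(-4))*((-3*(-2 - 1) - 2)*(-4)))*(8 - 1/27) = (-24*(-3*(-3) - 2)*(-4))*(8 - 1*1/27) = (-24*(9 - 2)*(-4))*(8 - 1/27) = -168*(-4)*(215/27) = -24*(-28)*(215/27) = 672*(215/27) = 48160/9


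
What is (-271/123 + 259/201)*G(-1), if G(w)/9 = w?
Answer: 22614/2747 ≈ 8.2323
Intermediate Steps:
G(w) = 9*w
(-271/123 + 259/201)*G(-1) = (-271/123 + 259/201)*(9*(-1)) = (-271*1/123 + 259*(1/201))*(-9) = (-271/123 + 259/201)*(-9) = -7538/8241*(-9) = 22614/2747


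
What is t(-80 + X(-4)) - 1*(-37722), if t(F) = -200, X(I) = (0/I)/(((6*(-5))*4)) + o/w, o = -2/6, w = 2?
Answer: 37522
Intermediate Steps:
o = -⅓ (o = -2*⅙ = -⅓ ≈ -0.33333)
X(I) = -⅙ (X(I) = (0/I)/(((6*(-5))*4)) - ⅓/2 = 0/((-30*4)) - ⅓*½ = 0/(-120) - ⅙ = 0*(-1/120) - ⅙ = 0 - ⅙ = -⅙)
t(-80 + X(-4)) - 1*(-37722) = -200 - 1*(-37722) = -200 + 37722 = 37522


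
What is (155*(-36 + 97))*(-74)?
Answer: -699670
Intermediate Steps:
(155*(-36 + 97))*(-74) = (155*61)*(-74) = 9455*(-74) = -699670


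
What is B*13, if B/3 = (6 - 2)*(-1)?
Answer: -156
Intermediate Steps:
B = -12 (B = 3*((6 - 2)*(-1)) = 3*(4*(-1)) = 3*(-4) = -12)
B*13 = -12*13 = -156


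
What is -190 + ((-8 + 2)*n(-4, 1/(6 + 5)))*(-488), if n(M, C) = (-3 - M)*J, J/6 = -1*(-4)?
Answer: 70082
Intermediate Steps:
J = 24 (J = 6*(-1*(-4)) = 6*4 = 24)
n(M, C) = -72 - 24*M (n(M, C) = (-3 - M)*24 = -72 - 24*M)
-190 + ((-8 + 2)*n(-4, 1/(6 + 5)))*(-488) = -190 + ((-8 + 2)*(-72 - 24*(-4)))*(-488) = -190 - 6*(-72 + 96)*(-488) = -190 - 6*24*(-488) = -190 - 144*(-488) = -190 + 70272 = 70082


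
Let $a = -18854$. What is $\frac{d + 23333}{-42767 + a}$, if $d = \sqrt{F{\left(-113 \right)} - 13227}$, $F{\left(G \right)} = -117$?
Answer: $- \frac{23333}{61621} - \frac{4 i \sqrt{834}}{61621} \approx -0.37865 - 0.0018746 i$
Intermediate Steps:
$d = 4 i \sqrt{834}$ ($d = \sqrt{-117 - 13227} = \sqrt{-13344} = 4 i \sqrt{834} \approx 115.52 i$)
$\frac{d + 23333}{-42767 + a} = \frac{4 i \sqrt{834} + 23333}{-42767 - 18854} = \frac{23333 + 4 i \sqrt{834}}{-61621} = \left(23333 + 4 i \sqrt{834}\right) \left(- \frac{1}{61621}\right) = - \frac{23333}{61621} - \frac{4 i \sqrt{834}}{61621}$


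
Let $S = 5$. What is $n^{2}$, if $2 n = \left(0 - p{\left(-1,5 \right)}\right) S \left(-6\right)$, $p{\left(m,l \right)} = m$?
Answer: $225$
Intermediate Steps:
$n = -15$ ($n = \frac{\left(0 - -1\right) 5 \left(-6\right)}{2} = \frac{\left(0 + 1\right) 5 \left(-6\right)}{2} = \frac{1 \cdot 5 \left(-6\right)}{2} = \frac{5 \left(-6\right)}{2} = \frac{1}{2} \left(-30\right) = -15$)
$n^{2} = \left(-15\right)^{2} = 225$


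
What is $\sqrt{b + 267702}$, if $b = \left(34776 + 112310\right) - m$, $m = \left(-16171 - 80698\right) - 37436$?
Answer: $\sqrt{549093} \approx 741.01$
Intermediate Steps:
$m = -134305$ ($m = -96869 - 37436 = -134305$)
$b = 281391$ ($b = \left(34776 + 112310\right) - -134305 = 147086 + 134305 = 281391$)
$\sqrt{b + 267702} = \sqrt{281391 + 267702} = \sqrt{549093}$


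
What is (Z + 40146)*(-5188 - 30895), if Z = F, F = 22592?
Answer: -2263775254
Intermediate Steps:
Z = 22592
(Z + 40146)*(-5188 - 30895) = (22592 + 40146)*(-5188 - 30895) = 62738*(-36083) = -2263775254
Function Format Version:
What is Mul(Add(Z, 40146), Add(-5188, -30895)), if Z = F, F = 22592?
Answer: -2263775254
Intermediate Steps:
Z = 22592
Mul(Add(Z, 40146), Add(-5188, -30895)) = Mul(Add(22592, 40146), Add(-5188, -30895)) = Mul(62738, -36083) = -2263775254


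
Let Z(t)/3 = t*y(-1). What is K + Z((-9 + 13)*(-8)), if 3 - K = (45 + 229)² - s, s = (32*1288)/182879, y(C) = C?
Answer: -13711677567/182879 ≈ -74977.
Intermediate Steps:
Z(t) = -3*t (Z(t) = 3*(t*(-1)) = 3*(-t) = -3*t)
s = 41216/182879 (s = 41216*(1/182879) = 41216/182879 ≈ 0.22537)
K = -13729233951/182879 (K = 3 - ((45 + 229)² - 1*41216/182879) = 3 - (274² - 41216/182879) = 3 - (75076 - 41216/182879) = 3 - 1*13729782588/182879 = 3 - 13729782588/182879 = -13729233951/182879 ≈ -75073.)
K + Z((-9 + 13)*(-8)) = -13729233951/182879 - 3*(-9 + 13)*(-8) = -13729233951/182879 - 12*(-8) = -13729233951/182879 - 3*(-32) = -13729233951/182879 + 96 = -13711677567/182879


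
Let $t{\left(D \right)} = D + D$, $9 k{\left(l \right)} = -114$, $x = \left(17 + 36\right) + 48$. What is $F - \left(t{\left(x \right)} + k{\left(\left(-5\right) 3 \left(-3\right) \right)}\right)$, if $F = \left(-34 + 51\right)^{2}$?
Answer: $\frac{299}{3} \approx 99.667$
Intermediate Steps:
$x = 101$ ($x = 53 + 48 = 101$)
$k{\left(l \right)} = - \frac{38}{3}$ ($k{\left(l \right)} = \frac{1}{9} \left(-114\right) = - \frac{38}{3}$)
$t{\left(D \right)} = 2 D$
$F = 289$ ($F = 17^{2} = 289$)
$F - \left(t{\left(x \right)} + k{\left(\left(-5\right) 3 \left(-3\right) \right)}\right) = 289 - \left(2 \cdot 101 - \frac{38}{3}\right) = 289 - \left(202 - \frac{38}{3}\right) = 289 - \frac{568}{3} = \frac{299}{3}$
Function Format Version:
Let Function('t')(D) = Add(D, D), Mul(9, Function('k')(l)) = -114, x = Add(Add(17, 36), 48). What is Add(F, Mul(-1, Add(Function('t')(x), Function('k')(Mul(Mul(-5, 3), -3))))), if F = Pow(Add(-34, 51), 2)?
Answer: Rational(299, 3) ≈ 99.667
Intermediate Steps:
x = 101 (x = Add(53, 48) = 101)
Function('k')(l) = Rational(-38, 3) (Function('k')(l) = Mul(Rational(1, 9), -114) = Rational(-38, 3))
Function('t')(D) = Mul(2, D)
F = 289 (F = Pow(17, 2) = 289)
Add(F, Mul(-1, Add(Function('t')(x), Function('k')(Mul(Mul(-5, 3), -3))))) = Add(289, Mul(-1, Add(Mul(2, 101), Rational(-38, 3)))) = Add(289, Mul(-1, Add(202, Rational(-38, 3)))) = Add(289, Mul(-1, Rational(568, 3))) = Add(289, Rational(-568, 3)) = Rational(299, 3)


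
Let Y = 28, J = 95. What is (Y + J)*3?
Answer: 369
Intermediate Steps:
(Y + J)*3 = (28 + 95)*3 = 123*3 = 369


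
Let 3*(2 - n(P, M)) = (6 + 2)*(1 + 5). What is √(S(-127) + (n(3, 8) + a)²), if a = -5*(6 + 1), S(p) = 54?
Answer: √2455 ≈ 49.548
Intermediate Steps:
n(P, M) = -14 (n(P, M) = 2 - (6 + 2)*(1 + 5)/3 = 2 - 8*6/3 = 2 - ⅓*48 = 2 - 16 = -14)
a = -35 (a = -5*7 = -35)
√(S(-127) + (n(3, 8) + a)²) = √(54 + (-14 - 35)²) = √(54 + (-49)²) = √(54 + 2401) = √2455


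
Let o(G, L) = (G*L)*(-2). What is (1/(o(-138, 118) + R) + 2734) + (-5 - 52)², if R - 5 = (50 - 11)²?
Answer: 203984403/34094 ≈ 5983.0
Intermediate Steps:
o(G, L) = -2*G*L
R = 1526 (R = 5 + (50 - 11)² = 5 + 39² = 5 + 1521 = 1526)
(1/(o(-138, 118) + R) + 2734) + (-5 - 52)² = (1/(-2*(-138)*118 + 1526) + 2734) + (-5 - 52)² = (1/(32568 + 1526) + 2734) + (-57)² = (1/34094 + 2734) + 3249 = 93212997/34094 + 3249 = 203984403/34094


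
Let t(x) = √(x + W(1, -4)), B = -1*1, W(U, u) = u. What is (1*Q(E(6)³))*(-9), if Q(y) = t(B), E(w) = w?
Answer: -9*I*√5 ≈ -20.125*I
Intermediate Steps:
B = -1
t(x) = √(-4 + x) (t(x) = √(x - 4) = √(-4 + x))
Q(y) = I*√5 (Q(y) = √(-4 - 1) = √(-5) = I*√5)
(1*Q(E(6)³))*(-9) = (1*(I*√5))*(-9) = (I*√5)*(-9) = -9*I*√5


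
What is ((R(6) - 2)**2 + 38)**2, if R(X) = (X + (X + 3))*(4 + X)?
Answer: 481451364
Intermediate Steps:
R(X) = (3 + 2*X)*(4 + X) (R(X) = (X + (3 + X))*(4 + X) = (3 + 2*X)*(4 + X))
((R(6) - 2)**2 + 38)**2 = (((12 + 2*6**2 + 11*6) - 2)**2 + 38)**2 = (((12 + 2*36 + 66) - 2)**2 + 38)**2 = (((12 + 72 + 66) - 2)**2 + 38)**2 = ((150 - 2)**2 + 38)**2 = (148**2 + 38)**2 = (21904 + 38)**2 = 21942**2 = 481451364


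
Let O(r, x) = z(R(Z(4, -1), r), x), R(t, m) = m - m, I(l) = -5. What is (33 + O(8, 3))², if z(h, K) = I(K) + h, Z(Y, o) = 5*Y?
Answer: 784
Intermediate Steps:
R(t, m) = 0
z(h, K) = -5 + h
O(r, x) = -5 (O(r, x) = -5 + 0 = -5)
(33 + O(8, 3))² = (33 - 5)² = 28² = 784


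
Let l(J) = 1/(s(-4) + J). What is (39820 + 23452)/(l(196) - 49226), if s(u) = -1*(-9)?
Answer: -12970760/10091329 ≈ -1.2853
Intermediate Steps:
s(u) = 9
l(J) = 1/(9 + J)
(39820 + 23452)/(l(196) - 49226) = (39820 + 23452)/(1/(9 + 196) - 49226) = 63272/(1/205 - 49226) = 63272/(-10091329/205) = 63272*(-205/10091329) = -12970760/10091329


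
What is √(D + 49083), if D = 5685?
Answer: 4*√3423 ≈ 234.03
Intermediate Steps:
√(D + 49083) = √(5685 + 49083) = √54768 = 4*√3423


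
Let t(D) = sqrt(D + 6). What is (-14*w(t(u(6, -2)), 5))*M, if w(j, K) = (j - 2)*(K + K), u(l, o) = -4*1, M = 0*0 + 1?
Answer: 280 - 140*sqrt(2) ≈ 82.010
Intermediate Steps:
M = 1 (M = 0 + 1 = 1)
u(l, o) = -4
t(D) = sqrt(6 + D)
w(j, K) = 2*K*(-2 + j) (w(j, K) = (-2 + j)*(2*K) = 2*K*(-2 + j))
(-14*w(t(u(6, -2)), 5))*M = -28*5*(-2 + sqrt(6 - 4))*1 = -28*5*(-2 + sqrt(2))*1 = -14*(-20 + 10*sqrt(2))*1 = (280 - 140*sqrt(2))*1 = 280 - 140*sqrt(2)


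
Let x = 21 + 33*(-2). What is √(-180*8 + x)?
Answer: 3*I*√165 ≈ 38.536*I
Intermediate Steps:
x = -45 (x = 21 - 66 = -45)
√(-180*8 + x) = √(-180*8 - 45) = √(-1440 - 45) = √(-1485) = 3*I*√165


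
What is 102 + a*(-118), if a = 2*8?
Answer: -1786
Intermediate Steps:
a = 16
102 + a*(-118) = 102 + 16*(-118) = 102 - 1888 = -1786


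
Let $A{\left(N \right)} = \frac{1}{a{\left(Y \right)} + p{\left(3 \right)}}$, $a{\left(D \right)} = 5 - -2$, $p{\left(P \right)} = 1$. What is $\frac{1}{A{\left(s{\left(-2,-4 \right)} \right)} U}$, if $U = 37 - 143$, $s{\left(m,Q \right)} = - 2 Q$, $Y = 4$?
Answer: $- \frac{4}{53} \approx -0.075472$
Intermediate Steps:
$a{\left(D \right)} = 7$ ($a{\left(D \right)} = 5 + 2 = 7$)
$A{\left(N \right)} = \frac{1}{8}$ ($A{\left(N \right)} = \frac{1}{7 + 1} = \frac{1}{8}$)
$U = -106$
$\frac{1}{A{\left(s{\left(-2,-4 \right)} \right)} U} = \frac{1}{\frac{1}{8} \left(-106\right)} = \frac{1}{- \frac{53}{4}} = - \frac{4}{53}$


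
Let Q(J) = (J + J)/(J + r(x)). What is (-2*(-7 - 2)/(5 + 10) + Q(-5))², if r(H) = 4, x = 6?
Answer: 3136/25 ≈ 125.44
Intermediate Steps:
Q(J) = 2*J/(4 + J) (Q(J) = (J + J)/(J + 4) = (2*J)/(4 + J) = 2*J/(4 + J))
(-2*(-7 - 2)/(5 + 10) + Q(-5))² = (-2*(-7 - 2)/(5 + 10) + 2*(-5)/(4 - 5))² = (-(-18)/15 + 2*(-5)/(-1))² = (-(-18)/15 + 2*(-5)*(-1))² = (-2*(-⅗) + 10)² = (6/5 + 10)² = (56/5)² = 3136/25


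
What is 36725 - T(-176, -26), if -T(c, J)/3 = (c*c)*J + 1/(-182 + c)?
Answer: -851826277/358 ≈ -2.3794e+6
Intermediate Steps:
T(c, J) = -3/(-182 + c) - 3*J*c² (T(c, J) = -3*((c*c)*J + 1/(-182 + c)) = -3*(c²*J + 1/(-182 + c)) = -3*(J*c² + 1/(-182 + c)) = -3*(1/(-182 + c) + J*c²) = -3/(-182 + c) - 3*J*c²)
36725 - T(-176, -26) = 36725 - 3*(-1 - 1*(-26)*(-176)³ + 182*(-26)*(-176)²)/(-182 - 176) = 36725 - 3*(-1 - 1*(-26)*(-5451776) + 182*(-26)*30976)/(-358) = 36725 - 3*(-1)*(-1 - 141746176 - 146578432)/358 = 36725 - 3*(-1)*(-288324609)/358 = 36725 - 1*864973827/358 = 36725 - 864973827/358 = -851826277/358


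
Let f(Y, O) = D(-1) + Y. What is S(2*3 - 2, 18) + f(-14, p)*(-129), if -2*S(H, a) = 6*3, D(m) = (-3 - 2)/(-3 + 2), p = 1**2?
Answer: 1152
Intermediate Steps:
p = 1
D(m) = 5 (D(m) = -5/(-1) = -5*(-1) = 5)
S(H, a) = -9 (S(H, a) = -3*3 = -1/2*18 = -9)
f(Y, O) = 5 + Y
S(2*3 - 2, 18) + f(-14, p)*(-129) = -9 + (5 - 14)*(-129) = -9 - 9*(-129) = -9 + 1161 = 1152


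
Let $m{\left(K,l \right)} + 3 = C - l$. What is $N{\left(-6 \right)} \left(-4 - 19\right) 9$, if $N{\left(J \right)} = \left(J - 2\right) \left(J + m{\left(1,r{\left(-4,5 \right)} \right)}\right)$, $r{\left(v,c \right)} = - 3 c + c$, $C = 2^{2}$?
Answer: $8280$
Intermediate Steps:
$C = 4$
$r{\left(v,c \right)} = - 2 c$
$m{\left(K,l \right)} = 1 - l$ ($m{\left(K,l \right)} = -3 - \left(-4 + l\right) = 1 - l$)
$N{\left(J \right)} = \left(-2 + J\right) \left(11 + J\right)$ ($N{\left(J \right)} = \left(J - 2\right) \left(J - \left(-1 - 10\right)\right) = \left(-2 + J\right) \left(J + \left(1 - -10\right)\right) = \left(-2 + J\right) \left(J + \left(1 + 10\right)\right) = \left(-2 + J\right) \left(J + 11\right) = \left(-2 + J\right) \left(11 + J\right)$)
$N{\left(-6 \right)} \left(-4 - 19\right) 9 = \left(-22 + \left(-6\right)^{2} + 9 \left(-6\right)\right) \left(-4 - 19\right) 9 = \left(-22 + 36 - 54\right) \left(-23\right) 9 = \left(-40\right) \left(-23\right) 9 = 920 \cdot 9 = 8280$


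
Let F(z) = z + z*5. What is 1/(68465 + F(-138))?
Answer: 1/67637 ≈ 1.4785e-5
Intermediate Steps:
F(z) = 6*z (F(z) = z + 5*z = 6*z)
1/(68465 + F(-138)) = 1/(68465 + 6*(-138)) = 1/(68465 - 828) = 1/67637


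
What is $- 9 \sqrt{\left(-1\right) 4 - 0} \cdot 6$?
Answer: $- 108 i \approx - 108.0 i$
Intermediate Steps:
$- 9 \sqrt{\left(-1\right) 4 - 0} \cdot 6 = - 9 \sqrt{-4 + \left(-3 + 3\right)} 6 = - 9 \sqrt{-4 + 0} \cdot 6 = - 9 \sqrt{-4} \cdot 6 = - 9 \cdot 2 i 6 = - 18 i 6 = - 108 i$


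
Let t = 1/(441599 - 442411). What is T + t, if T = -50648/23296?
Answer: -14131/6496 ≈ -2.1753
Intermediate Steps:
t = -1/812 (t = 1/(-812) = -1/812 ≈ -0.0012315)
T = -487/224 (T = -50648*1/23296 = -487/224 ≈ -2.1741)
T + t = -487/224 - 1/812 = -14131/6496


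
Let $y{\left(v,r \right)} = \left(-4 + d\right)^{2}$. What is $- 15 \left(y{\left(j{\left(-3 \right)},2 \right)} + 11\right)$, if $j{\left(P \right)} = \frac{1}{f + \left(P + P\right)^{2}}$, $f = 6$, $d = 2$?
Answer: $-225$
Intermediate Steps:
$j{\left(P \right)} = \frac{1}{6 + 4 P^{2}}$ ($j{\left(P \right)} = \frac{1}{6 + \left(P + P\right)^{2}} = \frac{1}{6 + \left(2 P\right)^{2}} = \frac{1}{6 + 4 P^{2}}$)
$y{\left(v,r \right)} = 4$ ($y{\left(v,r \right)} = \left(-4 + 2\right)^{2} = \left(-2\right)^{2} = 4$)
$- 15 \left(y{\left(j{\left(-3 \right)},2 \right)} + 11\right) = - 15 \left(4 + 11\right) = \left(-15\right) 15 = -225$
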